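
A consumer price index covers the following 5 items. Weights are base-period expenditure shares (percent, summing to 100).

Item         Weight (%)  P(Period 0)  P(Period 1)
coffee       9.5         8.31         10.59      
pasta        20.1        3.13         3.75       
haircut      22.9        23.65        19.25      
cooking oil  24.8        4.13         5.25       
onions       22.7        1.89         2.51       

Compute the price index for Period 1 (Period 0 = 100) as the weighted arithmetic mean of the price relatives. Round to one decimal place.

116.5

coffee: 9.5 × (10.59/8.31) = 9.5 × 1.274368 = 12.1065
pasta: 20.1 × (3.75/3.13) = 20.1 × 1.198083 = 24.0815
haircut: 22.9 × (19.25/23.65) = 22.9 × 0.813953 = 18.6395
cooking oil: 24.8 × (5.25/4.13) = 24.8 × 1.271186 = 31.5254
onions: 22.7 × (2.51/1.89) = 22.7 × 1.328042 = 30.1466
Index = Σ wᵢ·(p₁ᵢ/p₀ᵢ) = 12.1065 + 24.0815 + 18.6395 + 31.5254 + 30.1466 = 116.4995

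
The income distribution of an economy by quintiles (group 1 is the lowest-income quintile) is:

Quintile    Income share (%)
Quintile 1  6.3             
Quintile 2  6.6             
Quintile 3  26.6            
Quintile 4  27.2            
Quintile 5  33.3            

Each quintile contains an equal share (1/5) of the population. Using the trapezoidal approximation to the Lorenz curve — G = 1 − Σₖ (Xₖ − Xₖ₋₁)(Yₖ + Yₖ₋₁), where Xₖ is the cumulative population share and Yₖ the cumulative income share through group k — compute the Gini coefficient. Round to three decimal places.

0.298

Cumulative income shares Yₖ: 0.0630, 0.1290, 0.3950, 0.6670, 1.0000
Σ (Xₖ−Xₖ₋₁)(Yₖ+Yₖ₋₁) = (1/5)(0.0630+0.0000) + (1/5)(0.1290+0.0630) + (1/5)(0.3950+0.1290) + (1/5)(0.6670+0.3950) + (1/5)(1.0000+0.6670)
  = 0.0126 + 0.0384 + 0.1048 + 0.2124 + 0.3334 = 0.7016
G = 1 − 0.7016 = 0.2984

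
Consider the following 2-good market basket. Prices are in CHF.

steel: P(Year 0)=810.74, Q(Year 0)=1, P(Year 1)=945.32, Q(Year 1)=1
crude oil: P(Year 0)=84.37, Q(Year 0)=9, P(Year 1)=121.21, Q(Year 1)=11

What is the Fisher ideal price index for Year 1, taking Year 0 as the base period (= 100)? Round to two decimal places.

Laspeyres component (base-period weights):
ΣP(Year 1)Q(Year 0) = 945.32×1 + 121.21×9 = 945.32 + 1090.89 = 2036.21
ΣP(Year 0)Q(Year 0) = 810.74×1 + 84.37×9 = 810.74 + 759.33 = 1570.07
L = 2036.21 / 1570.07 × 100 = 129.6891
Paasche component (current-period weights):
ΣP(Year 1)Q(Year 1) = 945.32×1 + 121.21×11 = 945.32 + 1333.31 = 2278.63
ΣP(Year 0)Q(Year 1) = 810.74×1 + 84.37×11 = 810.74 + 928.07 = 1738.81
P = 2278.63 / 1738.81 × 100 = 131.0454
Fisher = √(L × P) = √(129.6891 × 131.0454) = 130.3655

130.37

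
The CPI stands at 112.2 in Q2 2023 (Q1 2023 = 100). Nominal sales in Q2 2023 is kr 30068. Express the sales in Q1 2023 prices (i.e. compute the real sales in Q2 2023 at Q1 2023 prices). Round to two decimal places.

26798.57

Real = Nominal ÷ (Index/100) = 30068 ÷ (112.2/100)
     = 30068 ÷ 1.122 = 26798.5740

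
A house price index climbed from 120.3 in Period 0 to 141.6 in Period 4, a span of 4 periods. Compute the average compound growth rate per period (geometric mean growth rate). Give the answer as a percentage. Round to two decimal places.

Growth factor = (141.6/120.3)^(1/4) = (1.177057)^(1/4) = 1.041596
Growth rate = 1.041596 − 1 = 0.041596 = 4.1596%

4.16%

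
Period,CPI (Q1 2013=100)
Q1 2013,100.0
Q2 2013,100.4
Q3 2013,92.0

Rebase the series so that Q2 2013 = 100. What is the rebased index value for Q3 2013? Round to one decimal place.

91.6

Rebased(Q3 2013) = 92.0 / 100.4 × 100 = 91.6335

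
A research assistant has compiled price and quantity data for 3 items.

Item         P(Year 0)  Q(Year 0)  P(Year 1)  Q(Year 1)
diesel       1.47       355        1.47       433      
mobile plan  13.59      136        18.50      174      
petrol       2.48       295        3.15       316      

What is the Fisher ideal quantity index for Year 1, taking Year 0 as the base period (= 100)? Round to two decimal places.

Laspeyres component (base-period weights):
ΣP(Year 0)Q(Year 1) = 1.47×433 + 13.59×174 + 2.48×316 = 636.51 + 2364.66 + 783.68 = 3784.85
ΣP(Year 0)Q(Year 0) = 1.47×355 + 13.59×136 + 2.48×295 = 521.85 + 1848.24 + 731.6 = 3101.69
L = 3784.85 / 3101.69 × 100 = 122.0254
Paasche component (current-period weights):
ΣP(Year 1)Q(Year 1) = 1.47×433 + 18.50×174 + 3.15×316 = 636.51 + 3219 + 995.4 = 4850.91
ΣP(Year 1)Q(Year 0) = 1.47×355 + 18.50×136 + 3.15×295 = 521.85 + 2516 + 929.25 = 3967.1
P = 4850.91 / 3967.1 × 100 = 122.2785
Fisher = √(L × P) = √(122.0254 × 122.2785) = 122.1519

122.15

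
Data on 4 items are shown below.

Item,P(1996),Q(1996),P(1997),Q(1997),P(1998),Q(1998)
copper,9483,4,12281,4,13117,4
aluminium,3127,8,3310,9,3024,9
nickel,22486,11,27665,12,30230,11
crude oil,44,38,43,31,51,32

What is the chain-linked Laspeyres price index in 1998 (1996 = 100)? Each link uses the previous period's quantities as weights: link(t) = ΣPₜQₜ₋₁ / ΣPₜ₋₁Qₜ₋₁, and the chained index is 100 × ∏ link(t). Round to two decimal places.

Link 1996→1997:
ΣP(1997)Q(1996) = 12281×4 + 3310×8 + 27665×11 + 43×38 = 49124 + 26480 + 304315 + 1634 = 381553
ΣP(1996)Q(1996) = 9483×4 + 3127×8 + 22486×11 + 44×38 = 37932 + 25016 + 247346 + 1672 = 311966
link = 381553/311966 = 1.223060
Link 1997→1998:
ΣP(1998)Q(1997) = 13117×4 + 3024×9 + 30230×12 + 51×31 = 52468 + 27216 + 362760 + 1581 = 444025
ΣP(1997)Q(1997) = 12281×4 + 3310×9 + 27665×12 + 43×31 = 49124 + 29790 + 331980 + 1333 = 412227
link = 444025/412227 = 1.077137
Chained index = 100 × 1.223060 × 1.077137 = 131.7403

131.74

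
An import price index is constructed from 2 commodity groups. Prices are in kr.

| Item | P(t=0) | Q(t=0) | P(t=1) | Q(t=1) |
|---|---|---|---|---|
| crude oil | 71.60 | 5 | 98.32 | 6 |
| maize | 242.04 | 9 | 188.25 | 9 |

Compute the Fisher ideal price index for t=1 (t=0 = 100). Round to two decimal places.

86.88

Laspeyres component (base-period weights):
ΣP(t=1)Q(t=0) = 98.32×5 + 188.25×9 = 491.6 + 1694.25 = 2185.85
ΣP(t=0)Q(t=0) = 71.60×5 + 242.04×9 = 358 + 2178.36 = 2536.36
L = 2185.85 / 2536.36 × 100 = 86.1806
Paasche component (current-period weights):
ΣP(t=1)Q(t=1) = 98.32×6 + 188.25×9 = 589.92 + 1694.25 = 2284.17
ΣP(t=0)Q(t=1) = 71.60×6 + 242.04×9 = 429.6 + 2178.36 = 2607.96
P = 2284.17 / 2607.96 × 100 = 87.5845
Fisher = √(L × P) = √(86.1806 × 87.5845) = 86.8797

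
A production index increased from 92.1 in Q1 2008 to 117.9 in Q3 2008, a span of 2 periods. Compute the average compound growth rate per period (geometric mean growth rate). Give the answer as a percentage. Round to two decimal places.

13.14%

Growth factor = (117.9/92.1)^(1/2) = (1.280130)^(1/2) = 1.131428
Growth rate = 1.131428 − 1 = 0.131428 = 13.1428%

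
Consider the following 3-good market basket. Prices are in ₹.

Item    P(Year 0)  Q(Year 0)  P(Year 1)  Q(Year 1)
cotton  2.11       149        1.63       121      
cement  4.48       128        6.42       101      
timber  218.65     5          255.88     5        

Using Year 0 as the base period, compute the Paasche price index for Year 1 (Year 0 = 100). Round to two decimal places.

Paasche price index uses current-period quantities as weights.
ΣP(Year 1)·Q(Year 1) = 1.63×121 + 6.42×101 + 255.88×5 = 197.23 + 648.42 + 1279.4 = 2125.05
ΣP(Year 0)·Q(Year 1) = 2.11×121 + 4.48×101 + 218.65×5 = 255.31 + 452.48 + 1093.25 = 1801.04
Index = 2125.05 / 1801.04 × 100 = 117.9902

117.99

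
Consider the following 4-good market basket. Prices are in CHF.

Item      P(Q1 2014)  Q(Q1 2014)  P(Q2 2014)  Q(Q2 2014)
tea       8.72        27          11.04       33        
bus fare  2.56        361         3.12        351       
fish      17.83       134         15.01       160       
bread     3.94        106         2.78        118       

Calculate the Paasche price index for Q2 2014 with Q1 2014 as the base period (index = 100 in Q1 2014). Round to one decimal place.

Paasche price index uses current-period quantities as weights.
ΣP(Q2 2014)·Q(Q2 2014) = 11.04×33 + 3.12×351 + 15.01×160 + 2.78×118 = 364.32 + 1095.12 + 2401.6 + 328.04 = 4189.08
ΣP(Q1 2014)·Q(Q2 2014) = 8.72×33 + 2.56×351 + 17.83×160 + 3.94×118 = 287.76 + 898.56 + 2852.8 + 464.92 = 4504.04
Index = 4189.08 / 4504.04 × 100 = 93.0072

93.0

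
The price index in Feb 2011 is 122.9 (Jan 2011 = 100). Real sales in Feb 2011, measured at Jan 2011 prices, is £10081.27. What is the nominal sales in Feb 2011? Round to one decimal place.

Nominal = Real × (Index/100) = 10081.27 × (122.9/100)
        = 10081.27 × 1.229 = 12389.8808

12389.9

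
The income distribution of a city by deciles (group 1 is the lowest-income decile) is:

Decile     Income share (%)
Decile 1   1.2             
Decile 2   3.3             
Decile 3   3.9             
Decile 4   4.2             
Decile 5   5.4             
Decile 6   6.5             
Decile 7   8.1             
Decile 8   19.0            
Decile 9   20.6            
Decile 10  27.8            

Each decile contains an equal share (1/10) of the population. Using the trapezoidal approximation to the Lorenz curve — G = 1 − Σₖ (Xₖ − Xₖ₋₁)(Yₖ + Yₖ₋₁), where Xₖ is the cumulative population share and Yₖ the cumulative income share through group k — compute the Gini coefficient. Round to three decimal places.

0.449

Cumulative income shares Yₖ: 0.0120, 0.0450, 0.0840, 0.1260, 0.1800, 0.2450, 0.3260, 0.5160, 0.7220, 1.0000
Σ (Xₖ−Xₖ₋₁)(Yₖ+Yₖ₋₁) = (1/10)(0.0120+0.0000) + (1/10)(0.0450+0.0120) + (1/10)(0.0840+0.0450) + (1/10)(0.1260+0.0840) + (1/10)(0.1800+0.1260) + (1/10)(0.2450+0.1800) + (1/10)(0.3260+0.2450) + (1/10)(0.5160+0.3260) + (1/10)(0.7220+0.5160) + (1/10)(1.0000+0.7220)
  = 0.0012 + 0.0057 + 0.0129 + 0.0210 + 0.0306 + 0.0425 + 0.0571 + 0.0842 + 0.1238 + 0.1722 = 0.5512
G = 1 − 0.5512 = 0.4488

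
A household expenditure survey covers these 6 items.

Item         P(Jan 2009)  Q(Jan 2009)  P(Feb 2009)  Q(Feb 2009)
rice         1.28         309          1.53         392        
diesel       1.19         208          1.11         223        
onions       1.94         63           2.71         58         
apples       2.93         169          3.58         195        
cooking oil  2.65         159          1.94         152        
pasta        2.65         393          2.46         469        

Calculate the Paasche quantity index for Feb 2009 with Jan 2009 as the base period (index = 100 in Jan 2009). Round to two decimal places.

Paasche quantity index uses current-period prices as weights.
ΣP(Feb 2009)·Q(Feb 2009) = 1.53×392 + 1.11×223 + 2.71×58 + 3.58×195 + 1.94×152 + 2.46×469 = 599.76 + 247.53 + 157.18 + 698.1 + 294.88 + 1153.74 = 3151.19
ΣP(Feb 2009)·Q(Jan 2009) = 1.53×309 + 1.11×208 + 2.71×63 + 3.58×169 + 1.94×159 + 2.46×393 = 472.77 + 230.88 + 170.73 + 605.02 + 308.46 + 966.78 = 2754.64
Index = 3151.19 / 2754.64 × 100 = 114.3957

114.40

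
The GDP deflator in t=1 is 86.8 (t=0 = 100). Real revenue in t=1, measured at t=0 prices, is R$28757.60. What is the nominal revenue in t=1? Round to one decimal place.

Nominal = Real × (Index/100) = 28757.60 × (86.8/100)
        = 28757.60 × 0.868 = 24961.5968

24961.6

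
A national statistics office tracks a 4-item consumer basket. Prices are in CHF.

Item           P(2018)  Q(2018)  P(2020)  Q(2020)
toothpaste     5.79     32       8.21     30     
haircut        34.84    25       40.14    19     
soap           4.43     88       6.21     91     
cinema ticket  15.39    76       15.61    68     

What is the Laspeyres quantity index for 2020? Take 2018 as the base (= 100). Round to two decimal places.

Laspeyres quantity index uses base-period prices as weights.
ΣP(2018)·Q(2020) = 5.79×30 + 34.84×19 + 4.43×91 + 15.39×68 = 173.7 + 661.96 + 403.13 + 1046.52 = 2285.31
ΣP(2018)·Q(2018) = 5.79×32 + 34.84×25 + 4.43×88 + 15.39×76 = 185.28 + 871 + 389.84 + 1169.64 = 2615.76
Index = 2285.31 / 2615.76 × 100 = 87.3670

87.37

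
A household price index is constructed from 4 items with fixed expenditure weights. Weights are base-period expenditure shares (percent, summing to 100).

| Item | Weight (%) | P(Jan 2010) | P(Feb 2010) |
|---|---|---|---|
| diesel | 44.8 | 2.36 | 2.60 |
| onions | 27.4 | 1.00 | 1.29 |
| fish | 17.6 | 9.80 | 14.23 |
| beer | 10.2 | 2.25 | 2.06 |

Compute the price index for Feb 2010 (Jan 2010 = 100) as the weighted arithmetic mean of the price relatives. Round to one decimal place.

119.6

diesel: 44.8 × (2.60/2.36) = 44.8 × 1.101695 = 49.3559
onions: 27.4 × (1.29/1.00) = 27.4 × 1.290000 = 35.3460
fish: 17.6 × (14.23/9.80) = 17.6 × 1.452041 = 25.5559
beer: 10.2 × (2.06/2.25) = 10.2 × 0.915556 = 9.3387
Index = Σ wᵢ·(p₁ᵢ/p₀ᵢ) = 49.3559 + 35.3460 + 25.5559 + 9.3387 = 119.5965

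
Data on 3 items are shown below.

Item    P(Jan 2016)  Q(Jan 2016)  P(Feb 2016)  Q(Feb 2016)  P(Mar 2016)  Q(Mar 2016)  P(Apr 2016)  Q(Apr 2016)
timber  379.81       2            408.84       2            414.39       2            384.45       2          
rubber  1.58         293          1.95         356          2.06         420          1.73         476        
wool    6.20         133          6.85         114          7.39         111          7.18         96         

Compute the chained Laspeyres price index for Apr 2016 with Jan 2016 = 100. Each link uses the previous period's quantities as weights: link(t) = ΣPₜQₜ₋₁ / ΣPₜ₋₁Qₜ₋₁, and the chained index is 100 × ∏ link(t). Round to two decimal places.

Link Jan 2016→Feb 2016:
ΣP(Feb 2016)Q(Jan 2016) = 408.84×2 + 1.95×293 + 6.85×133 = 817.68 + 571.35 + 911.05 = 2300.08
ΣP(Jan 2016)Q(Jan 2016) = 379.81×2 + 1.58×293 + 6.20×133 = 759.62 + 462.94 + 824.6 = 2047.16
link = 2300.08/2047.16 = 1.123547
Link Feb 2016→Mar 2016:
ΣP(Mar 2016)Q(Feb 2016) = 414.39×2 + 2.06×356 + 7.39×114 = 828.78 + 733.36 + 842.46 = 2404.6
ΣP(Feb 2016)Q(Feb 2016) = 408.84×2 + 1.95×356 + 6.85×114 = 817.68 + 694.2 + 780.9 = 2292.78
link = 2404.6/2292.78 = 1.048770
Link Mar 2016→Apr 2016:
ΣP(Apr 2016)Q(Mar 2016) = 384.45×2 + 1.73×420 + 7.18×111 = 768.9 + 726.6 + 796.98 = 2292.48
ΣP(Mar 2016)Q(Mar 2016) = 414.39×2 + 2.06×420 + 7.39×111 = 828.78 + 865.2 + 820.29 = 2514.27
link = 2292.48/2514.27 = 0.911788
Chained index = 100 × 1.123547 × 1.048770 × 0.911788 = 107.4398

107.44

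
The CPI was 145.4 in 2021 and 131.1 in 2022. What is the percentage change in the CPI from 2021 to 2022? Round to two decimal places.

-9.83%

Change = (131.1 − 145.4) / 145.4 × 100
       = -14.3 / 145.4 × 100 = -9.8349%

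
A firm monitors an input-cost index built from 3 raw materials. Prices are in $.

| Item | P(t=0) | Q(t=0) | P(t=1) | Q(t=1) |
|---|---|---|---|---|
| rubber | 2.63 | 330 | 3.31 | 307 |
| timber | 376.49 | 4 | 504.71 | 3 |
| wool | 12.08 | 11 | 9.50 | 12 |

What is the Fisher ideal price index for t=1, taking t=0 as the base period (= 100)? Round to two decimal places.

Laspeyres component (base-period weights):
ΣP(t=1)Q(t=0) = 3.31×330 + 504.71×4 + 9.50×11 = 1092.3 + 2018.84 + 104.5 = 3215.64
ΣP(t=0)Q(t=0) = 2.63×330 + 376.49×4 + 12.08×11 = 867.9 + 1505.96 + 132.88 = 2506.74
L = 3215.64 / 2506.74 × 100 = 128.2798
Paasche component (current-period weights):
ΣP(t=1)Q(t=1) = 3.31×307 + 504.71×3 + 9.50×12 = 1016.17 + 1514.13 + 114 = 2644.3
ΣP(t=0)Q(t=1) = 2.63×307 + 376.49×3 + 12.08×12 = 807.41 + 1129.47 + 144.96 = 2081.84
P = 2644.3 / 2081.84 × 100 = 127.0174
Fisher = √(L × P) = √(128.2798 × 127.0174) = 127.6470

127.65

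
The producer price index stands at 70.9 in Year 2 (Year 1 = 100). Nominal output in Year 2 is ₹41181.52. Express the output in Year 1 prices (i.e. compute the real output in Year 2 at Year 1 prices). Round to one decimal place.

Real = Nominal ÷ (Index/100) = 41181.52 ÷ (70.9/100)
     = 41181.52 ÷ 0.709 = 58083.9492

58083.9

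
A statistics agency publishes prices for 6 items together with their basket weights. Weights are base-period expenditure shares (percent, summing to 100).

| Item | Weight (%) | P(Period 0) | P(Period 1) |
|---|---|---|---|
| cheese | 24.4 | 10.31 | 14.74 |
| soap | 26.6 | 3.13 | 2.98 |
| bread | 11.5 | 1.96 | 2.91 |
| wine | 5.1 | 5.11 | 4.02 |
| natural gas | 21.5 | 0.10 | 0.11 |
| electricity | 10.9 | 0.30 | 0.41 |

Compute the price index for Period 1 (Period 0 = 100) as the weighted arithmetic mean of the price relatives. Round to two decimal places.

119.84

cheese: 24.4 × (14.74/10.31) = 24.4 × 1.429680 = 34.8842
soap: 26.6 × (2.98/3.13) = 26.6 × 0.952077 = 25.3252
bread: 11.5 × (2.91/1.96) = 11.5 × 1.484694 = 17.0740
wine: 5.1 × (4.02/5.11) = 5.1 × 0.786693 = 4.0121
natural gas: 21.5 × (0.11/0.10) = 21.5 × 1.100000 = 23.6500
electricity: 10.9 × (0.41/0.30) = 10.9 × 1.366667 = 14.8967
Index = Σ wᵢ·(p₁ᵢ/p₀ᵢ) = 34.8842 + 25.3252 + 17.0740 + 4.0121 + 23.6500 + 14.8967 = 119.8422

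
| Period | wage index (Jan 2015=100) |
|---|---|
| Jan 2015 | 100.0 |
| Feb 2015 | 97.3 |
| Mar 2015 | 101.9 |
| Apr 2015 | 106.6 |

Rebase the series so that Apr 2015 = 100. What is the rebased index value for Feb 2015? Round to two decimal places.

Rebased(Feb 2015) = 97.3 / 106.6 × 100 = 91.2758

91.28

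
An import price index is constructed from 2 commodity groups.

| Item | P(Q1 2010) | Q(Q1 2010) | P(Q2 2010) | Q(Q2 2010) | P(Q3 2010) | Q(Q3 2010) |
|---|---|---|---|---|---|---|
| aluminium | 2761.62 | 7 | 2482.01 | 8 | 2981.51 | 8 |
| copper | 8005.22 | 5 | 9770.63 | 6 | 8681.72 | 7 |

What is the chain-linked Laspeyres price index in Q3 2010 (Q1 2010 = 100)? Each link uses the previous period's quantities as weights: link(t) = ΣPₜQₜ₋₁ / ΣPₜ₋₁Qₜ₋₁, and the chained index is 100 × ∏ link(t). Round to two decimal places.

107.97

Link Q1 2010→Q2 2010:
ΣP(Q2 2010)Q(Q1 2010) = 2482.01×7 + 9770.63×5 = 17374.07 + 48853.15 = 66227.22
ΣP(Q1 2010)Q(Q1 2010) = 2761.62×7 + 8005.22×5 = 19331.34 + 40026.1 = 59357.44
link = 66227.22/59357.44 = 1.115736
Link Q2 2010→Q3 2010:
ΣP(Q3 2010)Q(Q2 2010) = 2981.51×8 + 8681.72×6 = 23852.08 + 52090.32 = 75942.4
ΣP(Q2 2010)Q(Q2 2010) = 2482.01×8 + 9770.63×6 = 19856.08 + 58623.78 = 78479.86
link = 75942.4/78479.86 = 0.967667
Chained index = 100 × 1.115736 × 0.967667 = 107.9661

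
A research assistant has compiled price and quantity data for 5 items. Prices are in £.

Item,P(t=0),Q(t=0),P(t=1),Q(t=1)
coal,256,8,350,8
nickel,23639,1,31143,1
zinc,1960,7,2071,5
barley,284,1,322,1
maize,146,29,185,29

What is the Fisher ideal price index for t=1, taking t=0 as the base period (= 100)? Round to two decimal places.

Laspeyres component (base-period weights):
ΣP(t=1)Q(t=0) = 350×8 + 31143×1 + 2071×7 + 322×1 + 185×29 = 2800 + 31143 + 14497 + 322 + 5365 = 54127
ΣP(t=0)Q(t=0) = 256×8 + 23639×1 + 1960×7 + 284×1 + 146×29 = 2048 + 23639 + 13720 + 284 + 4234 = 43925
L = 54127 / 43925 × 100 = 123.2260
Paasche component (current-period weights):
ΣP(t=1)Q(t=1) = 350×8 + 31143×1 + 2071×5 + 322×1 + 185×29 = 2800 + 31143 + 10355 + 322 + 5365 = 49985
ΣP(t=0)Q(t=1) = 256×8 + 23639×1 + 1960×5 + 284×1 + 146×29 = 2048 + 23639 + 9800 + 284 + 4234 = 40005
P = 49985 / 40005 × 100 = 124.9469
Fisher = √(L × P) = √(123.2260 × 124.9469) = 124.0834

124.08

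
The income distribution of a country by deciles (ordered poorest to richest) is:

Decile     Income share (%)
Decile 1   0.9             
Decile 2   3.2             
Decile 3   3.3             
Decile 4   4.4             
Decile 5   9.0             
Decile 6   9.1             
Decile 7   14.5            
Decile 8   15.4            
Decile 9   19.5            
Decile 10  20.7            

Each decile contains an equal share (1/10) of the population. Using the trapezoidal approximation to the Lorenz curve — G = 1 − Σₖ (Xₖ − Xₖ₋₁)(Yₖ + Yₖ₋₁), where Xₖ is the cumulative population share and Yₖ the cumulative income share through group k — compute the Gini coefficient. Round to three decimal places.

Cumulative income shares Yₖ: 0.0090, 0.0410, 0.0740, 0.1180, 0.2080, 0.2990, 0.4440, 0.5980, 0.7930, 1.0000
Σ (Xₖ−Xₖ₋₁)(Yₖ+Yₖ₋₁) = (1/10)(0.0090+0.0000) + (1/10)(0.0410+0.0090) + (1/10)(0.0740+0.0410) + (1/10)(0.1180+0.0740) + (1/10)(0.2080+0.1180) + (1/10)(0.2990+0.2080) + (1/10)(0.4440+0.2990) + (1/10)(0.5980+0.4440) + (1/10)(0.7930+0.5980) + (1/10)(1.0000+0.7930)
  = 0.0009 + 0.0050 + 0.0115 + 0.0192 + 0.0326 + 0.0507 + 0.0743 + 0.1042 + 0.1391 + 0.1793 = 0.6168
G = 1 − 0.6168 = 0.3832

0.383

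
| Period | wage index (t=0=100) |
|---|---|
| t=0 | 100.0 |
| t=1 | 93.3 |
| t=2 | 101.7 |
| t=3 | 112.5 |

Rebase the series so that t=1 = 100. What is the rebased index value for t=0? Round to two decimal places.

107.18

Rebased(t=0) = 100.0 / 93.3 × 100 = 107.1811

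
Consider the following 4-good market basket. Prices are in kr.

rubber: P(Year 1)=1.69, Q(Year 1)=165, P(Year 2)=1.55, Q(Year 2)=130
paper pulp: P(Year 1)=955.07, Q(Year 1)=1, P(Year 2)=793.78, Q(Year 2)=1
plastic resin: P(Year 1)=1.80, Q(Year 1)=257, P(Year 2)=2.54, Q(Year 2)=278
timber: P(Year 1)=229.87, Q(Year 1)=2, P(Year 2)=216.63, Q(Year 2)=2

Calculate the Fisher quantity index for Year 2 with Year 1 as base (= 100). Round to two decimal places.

99.48

Laspeyres component (base-period weights):
ΣP(Year 1)Q(Year 2) = 1.69×130 + 955.07×1 + 1.80×278 + 229.87×2 = 219.7 + 955.07 + 500.4 + 459.74 = 2134.91
ΣP(Year 1)Q(Year 1) = 1.69×165 + 955.07×1 + 1.80×257 + 229.87×2 = 278.85 + 955.07 + 462.6 + 459.74 = 2156.26
L = 2134.91 / 2156.26 × 100 = 99.0099
Paasche component (current-period weights):
ΣP(Year 2)Q(Year 2) = 1.55×130 + 793.78×1 + 2.54×278 + 216.63×2 = 201.5 + 793.78 + 706.12 + 433.26 = 2134.66
ΣP(Year 2)Q(Year 1) = 1.55×165 + 793.78×1 + 2.54×257 + 216.63×2 = 255.75 + 793.78 + 652.78 + 433.26 = 2135.57
P = 2134.66 / 2135.57 × 100 = 99.9574
Fisher = √(L × P) = √(99.0099 × 99.9574) = 99.4825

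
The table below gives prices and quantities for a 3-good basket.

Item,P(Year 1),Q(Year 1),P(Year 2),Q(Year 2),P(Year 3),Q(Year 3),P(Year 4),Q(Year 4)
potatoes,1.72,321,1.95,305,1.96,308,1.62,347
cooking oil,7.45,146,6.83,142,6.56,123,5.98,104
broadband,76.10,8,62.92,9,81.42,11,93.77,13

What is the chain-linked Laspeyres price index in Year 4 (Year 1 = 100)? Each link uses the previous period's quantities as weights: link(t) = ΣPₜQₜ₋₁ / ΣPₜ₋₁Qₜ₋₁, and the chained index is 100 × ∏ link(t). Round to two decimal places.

Link Year 1→Year 2:
ΣP(Year 2)Q(Year 1) = 1.95×321 + 6.83×146 + 62.92×8 = 625.95 + 997.18 + 503.36 = 2126.49
ΣP(Year 1)Q(Year 1) = 1.72×321 + 7.45×146 + 76.10×8 = 552.12 + 1087.7 + 608.8 = 2248.62
link = 2126.49/2248.62 = 0.945687
Link Year 2→Year 3:
ΣP(Year 3)Q(Year 2) = 1.96×305 + 6.56×142 + 81.42×9 = 597.8 + 931.52 + 732.78 = 2262.1
ΣP(Year 2)Q(Year 2) = 1.95×305 + 6.83×142 + 62.92×9 = 594.75 + 969.86 + 566.28 = 2130.89
link = 2262.1/2130.89 = 1.061575
Link Year 3→Year 4:
ΣP(Year 4)Q(Year 3) = 1.62×308 + 5.98×123 + 93.77×11 = 498.96 + 735.54 + 1031.47 = 2265.97
ΣP(Year 3)Q(Year 3) = 1.96×308 + 6.56×123 + 81.42×11 = 603.68 + 806.88 + 895.62 = 2306.18
link = 2265.97/2306.18 = 0.982564
Chained index = 100 × 0.945687 × 1.061575 × 0.982564 = 98.6413

98.64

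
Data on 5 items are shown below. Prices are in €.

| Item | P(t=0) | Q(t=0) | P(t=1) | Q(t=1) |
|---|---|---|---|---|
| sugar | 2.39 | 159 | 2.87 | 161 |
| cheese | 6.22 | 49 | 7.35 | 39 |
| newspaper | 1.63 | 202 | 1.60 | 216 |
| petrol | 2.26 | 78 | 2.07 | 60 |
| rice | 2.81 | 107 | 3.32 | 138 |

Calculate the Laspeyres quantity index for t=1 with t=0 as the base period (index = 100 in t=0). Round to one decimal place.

100.8

Laspeyres quantity index uses base-period prices as weights.
ΣP(t=0)·Q(t=1) = 2.39×161 + 6.22×39 + 1.63×216 + 2.26×60 + 2.81×138 = 384.79 + 242.58 + 352.08 + 135.6 + 387.78 = 1502.83
ΣP(t=0)·Q(t=0) = 2.39×159 + 6.22×49 + 1.63×202 + 2.26×78 + 2.81×107 = 380.01 + 304.78 + 329.26 + 176.28 + 300.67 = 1491
Index = 1502.83 / 1491 × 100 = 100.7934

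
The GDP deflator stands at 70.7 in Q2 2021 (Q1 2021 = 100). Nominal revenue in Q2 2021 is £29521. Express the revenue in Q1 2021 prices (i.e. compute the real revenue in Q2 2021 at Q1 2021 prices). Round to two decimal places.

Real = Nominal ÷ (Index/100) = 29521 ÷ (70.7/100)
     = 29521 ÷ 0.707 = 41755.3041

41755.30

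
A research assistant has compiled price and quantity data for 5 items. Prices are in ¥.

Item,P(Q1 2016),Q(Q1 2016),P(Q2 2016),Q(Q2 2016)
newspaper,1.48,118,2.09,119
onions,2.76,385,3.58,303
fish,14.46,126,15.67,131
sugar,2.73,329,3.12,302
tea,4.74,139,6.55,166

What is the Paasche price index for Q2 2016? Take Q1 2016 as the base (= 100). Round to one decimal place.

Paasche price index uses current-period quantities as weights.
ΣP(Q2 2016)·Q(Q2 2016) = 2.09×119 + 3.58×303 + 15.67×131 + 3.12×302 + 6.55×166 = 248.71 + 1084.74 + 2052.77 + 942.24 + 1087.3 = 5415.76
ΣP(Q1 2016)·Q(Q2 2016) = 1.48×119 + 2.76×303 + 14.46×131 + 2.73×302 + 4.74×166 = 176.12 + 836.28 + 1894.26 + 824.46 + 786.84 = 4517.96
Index = 5415.76 / 4517.96 × 100 = 119.8718

119.9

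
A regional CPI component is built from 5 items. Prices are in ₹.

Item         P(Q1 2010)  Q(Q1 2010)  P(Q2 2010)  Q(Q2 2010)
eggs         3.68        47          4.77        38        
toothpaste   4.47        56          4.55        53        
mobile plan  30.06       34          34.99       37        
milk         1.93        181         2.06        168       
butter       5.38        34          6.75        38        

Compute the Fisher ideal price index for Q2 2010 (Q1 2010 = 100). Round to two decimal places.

114.90

Laspeyres component (base-period weights):
ΣP(Q2 2010)Q(Q1 2010) = 4.77×47 + 4.55×56 + 34.99×34 + 2.06×181 + 6.75×34 = 224.19 + 254.8 + 1189.66 + 372.86 + 229.5 = 2271.01
ΣP(Q1 2010)Q(Q1 2010) = 3.68×47 + 4.47×56 + 30.06×34 + 1.93×181 + 5.38×34 = 172.96 + 250.32 + 1022.04 + 349.33 + 182.92 = 1977.57
L = 2271.01 / 1977.57 × 100 = 114.8384
Paasche component (current-period weights):
ΣP(Q2 2010)Q(Q2 2010) = 4.77×38 + 4.55×53 + 34.99×37 + 2.06×168 + 6.75×38 = 181.26 + 241.15 + 1294.63 + 346.08 + 256.5 = 2319.62
ΣP(Q1 2010)Q(Q2 2010) = 3.68×38 + 4.47×53 + 30.06×37 + 1.93×168 + 5.38×38 = 139.84 + 236.91 + 1112.22 + 324.24 + 204.44 = 2017.65
P = 2319.62 / 2017.65 × 100 = 114.9664
Fisher = √(L × P) = √(114.8384 × 114.9664) = 114.9024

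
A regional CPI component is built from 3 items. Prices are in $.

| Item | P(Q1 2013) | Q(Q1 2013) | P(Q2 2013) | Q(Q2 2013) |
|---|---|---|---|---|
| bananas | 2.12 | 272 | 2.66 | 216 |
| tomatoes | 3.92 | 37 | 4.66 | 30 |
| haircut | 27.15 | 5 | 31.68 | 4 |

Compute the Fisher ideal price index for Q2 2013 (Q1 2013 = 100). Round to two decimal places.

122.95

Laspeyres component (base-period weights):
ΣP(Q2 2013)Q(Q1 2013) = 2.66×272 + 4.66×37 + 31.68×5 = 723.52 + 172.42 + 158.4 = 1054.34
ΣP(Q1 2013)Q(Q1 2013) = 2.12×272 + 3.92×37 + 27.15×5 = 576.64 + 145.04 + 135.75 = 857.43
L = 1054.34 / 857.43 × 100 = 122.9651
Paasche component (current-period weights):
ΣP(Q2 2013)Q(Q2 2013) = 2.66×216 + 4.66×30 + 31.68×4 = 574.56 + 139.8 + 126.72 = 841.08
ΣP(Q1 2013)Q(Q2 2013) = 2.12×216 + 3.92×30 + 27.15×4 = 457.92 + 117.6 + 108.6 = 684.12
P = 841.08 / 684.12 × 100 = 122.9433
Fisher = √(L × P) = √(122.9651 × 122.9433) = 122.9542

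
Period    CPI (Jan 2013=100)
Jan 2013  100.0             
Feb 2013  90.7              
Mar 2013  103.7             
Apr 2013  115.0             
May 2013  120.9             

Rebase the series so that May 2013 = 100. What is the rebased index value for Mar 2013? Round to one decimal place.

Rebased(Mar 2013) = 103.7 / 120.9 × 100 = 85.7734

85.8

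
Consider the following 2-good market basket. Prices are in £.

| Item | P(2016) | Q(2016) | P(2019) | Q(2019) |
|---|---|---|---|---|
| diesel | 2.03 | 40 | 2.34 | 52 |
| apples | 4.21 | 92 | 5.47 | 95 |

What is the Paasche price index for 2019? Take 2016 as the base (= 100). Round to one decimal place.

126.9

Paasche price index uses current-period quantities as weights.
ΣP(2019)·Q(2019) = 2.34×52 + 5.47×95 = 121.68 + 519.65 = 641.33
ΣP(2016)·Q(2019) = 2.03×52 + 4.21×95 = 105.56 + 399.95 = 505.51
Index = 641.33 / 505.51 × 100 = 126.8679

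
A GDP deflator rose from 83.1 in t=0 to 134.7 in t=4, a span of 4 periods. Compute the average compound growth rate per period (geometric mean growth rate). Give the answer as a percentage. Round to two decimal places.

12.83%

Growth factor = (134.7/83.1)^(1/4) = (1.620939)^(1/4) = 1.128344
Growth rate = 1.128344 − 1 = 0.128344 = 12.8344%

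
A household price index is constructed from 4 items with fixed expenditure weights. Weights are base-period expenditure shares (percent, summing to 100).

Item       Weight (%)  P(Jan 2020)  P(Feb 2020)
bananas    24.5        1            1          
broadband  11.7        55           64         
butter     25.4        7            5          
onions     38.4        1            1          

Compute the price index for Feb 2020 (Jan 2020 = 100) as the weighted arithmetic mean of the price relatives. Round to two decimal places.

bananas: 24.5 × (1/1) = 24.5 × 1.000000 = 24.5000
broadband: 11.7 × (64/55) = 11.7 × 1.163636 = 13.6145
butter: 25.4 × (5/7) = 25.4 × 0.714286 = 18.1429
onions: 38.4 × (1/1) = 38.4 × 1.000000 = 38.4000
Index = Σ wᵢ·(p₁ᵢ/p₀ᵢ) = 24.5000 + 13.6145 + 18.1429 + 38.4000 = 94.6574

94.66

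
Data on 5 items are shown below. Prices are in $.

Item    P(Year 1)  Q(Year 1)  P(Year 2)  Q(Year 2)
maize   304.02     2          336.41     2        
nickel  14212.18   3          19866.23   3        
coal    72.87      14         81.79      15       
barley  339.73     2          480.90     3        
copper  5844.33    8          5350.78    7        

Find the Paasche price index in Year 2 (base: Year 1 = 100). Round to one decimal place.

116.4

Paasche price index uses current-period quantities as weights.
ΣP(Year 2)·Q(Year 2) = 336.41×2 + 19866.23×3 + 81.79×15 + 480.90×3 + 5350.78×7 = 672.82 + 59598.69 + 1226.85 + 1442.7 + 37455.46 = 100396.52
ΣP(Year 1)·Q(Year 2) = 304.02×2 + 14212.18×3 + 72.87×15 + 339.73×3 + 5844.33×7 = 608.04 + 42636.54 + 1093.05 + 1019.19 + 40910.31 = 86267.13
Index = 100396.52 / 86267.13 × 100 = 116.3786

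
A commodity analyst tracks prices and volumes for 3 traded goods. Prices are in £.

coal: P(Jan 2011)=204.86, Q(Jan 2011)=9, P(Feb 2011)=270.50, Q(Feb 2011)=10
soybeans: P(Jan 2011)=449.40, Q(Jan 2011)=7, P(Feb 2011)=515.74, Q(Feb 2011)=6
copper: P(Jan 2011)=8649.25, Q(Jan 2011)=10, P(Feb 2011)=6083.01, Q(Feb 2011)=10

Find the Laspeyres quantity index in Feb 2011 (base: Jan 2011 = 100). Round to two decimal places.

Laspeyres quantity index uses base-period prices as weights.
ΣP(Jan 2011)·Q(Feb 2011) = 204.86×10 + 449.40×6 + 8649.25×10 = 2048.6 + 2696.4 + 86492.5 = 91237.5
ΣP(Jan 2011)·Q(Jan 2011) = 204.86×9 + 449.40×7 + 8649.25×10 = 1843.74 + 3145.8 + 86492.5 = 91482.04
Index = 91237.5 / 91482.04 × 100 = 99.7327

99.73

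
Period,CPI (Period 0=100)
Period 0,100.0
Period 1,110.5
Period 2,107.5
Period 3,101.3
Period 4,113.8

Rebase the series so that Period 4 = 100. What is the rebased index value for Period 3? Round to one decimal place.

89.0

Rebased(Period 3) = 101.3 / 113.8 × 100 = 89.0158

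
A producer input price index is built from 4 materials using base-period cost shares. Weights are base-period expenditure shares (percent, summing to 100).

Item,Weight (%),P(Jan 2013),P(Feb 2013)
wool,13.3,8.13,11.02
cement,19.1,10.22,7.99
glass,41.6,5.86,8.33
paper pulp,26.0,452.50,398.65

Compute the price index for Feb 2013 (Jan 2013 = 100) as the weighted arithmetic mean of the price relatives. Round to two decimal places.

115.00

wool: 13.3 × (11.02/8.13) = 13.3 × 1.355474 = 18.0278
cement: 19.1 × (7.99/10.22) = 19.1 × 0.781800 = 14.9324
glass: 41.6 × (8.33/5.86) = 41.6 × 1.421502 = 59.1345
paper pulp: 26.0 × (398.65/452.50) = 26.0 × 0.880994 = 22.9059
Index = Σ wᵢ·(p₁ᵢ/p₀ᵢ) = 18.0278 + 14.9324 + 59.1345 + 22.9059 = 115.0005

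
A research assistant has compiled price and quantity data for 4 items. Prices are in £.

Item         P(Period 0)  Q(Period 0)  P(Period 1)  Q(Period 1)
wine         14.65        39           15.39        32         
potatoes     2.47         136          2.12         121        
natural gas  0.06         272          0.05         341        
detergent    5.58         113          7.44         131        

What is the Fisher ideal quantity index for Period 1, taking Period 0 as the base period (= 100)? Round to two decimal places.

98.81

Laspeyres component (base-period weights):
ΣP(Period 0)Q(Period 1) = 14.65×32 + 2.47×121 + 0.06×341 + 5.58×131 = 468.8 + 298.87 + 20.46 + 730.98 = 1519.11
ΣP(Period 0)Q(Period 0) = 14.65×39 + 2.47×136 + 0.06×272 + 5.58×113 = 571.35 + 335.92 + 16.32 + 630.54 = 1554.13
L = 1519.11 / 1554.13 × 100 = 97.7466
Paasche component (current-period weights):
ΣP(Period 1)Q(Period 1) = 15.39×32 + 2.12×121 + 0.05×341 + 7.44×131 = 492.48 + 256.52 + 17.05 + 974.64 = 1740.69
ΣP(Period 1)Q(Period 0) = 15.39×39 + 2.12×136 + 0.05×272 + 7.44×113 = 600.21 + 288.32 + 13.6 + 840.72 = 1742.85
P = 1740.69 / 1742.85 × 100 = 99.8761
Fisher = √(L × P) = √(97.7466 × 99.8761) = 98.8056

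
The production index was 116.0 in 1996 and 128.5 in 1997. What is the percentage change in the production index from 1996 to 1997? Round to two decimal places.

10.78%

Change = (128.5 − 116.0) / 116.0 × 100
       = 12.5 / 116.0 × 100 = 10.7759%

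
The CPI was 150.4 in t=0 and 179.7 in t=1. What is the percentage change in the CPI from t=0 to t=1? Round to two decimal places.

Change = (179.7 − 150.4) / 150.4 × 100
       = 29.3 / 150.4 × 100 = 19.4814%

19.48%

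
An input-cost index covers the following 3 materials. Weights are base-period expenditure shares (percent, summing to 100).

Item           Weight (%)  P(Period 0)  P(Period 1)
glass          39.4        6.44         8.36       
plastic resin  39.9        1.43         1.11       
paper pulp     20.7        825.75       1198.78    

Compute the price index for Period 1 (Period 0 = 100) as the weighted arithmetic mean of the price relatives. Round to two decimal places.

glass: 39.4 × (8.36/6.44) = 39.4 × 1.298137 = 51.1466
plastic resin: 39.9 × (1.11/1.43) = 39.9 × 0.776224 = 30.9713
paper pulp: 20.7 × (1198.78/825.75) = 20.7 × 1.451747 = 30.0512
Index = Σ wᵢ·(p₁ᵢ/p₀ᵢ) = 51.1466 + 30.9713 + 30.0512 = 112.1691

112.17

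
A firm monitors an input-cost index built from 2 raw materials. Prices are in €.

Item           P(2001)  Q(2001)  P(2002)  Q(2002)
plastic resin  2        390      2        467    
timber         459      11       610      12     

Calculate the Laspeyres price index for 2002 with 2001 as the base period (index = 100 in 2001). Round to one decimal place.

Laspeyres price index uses base-period quantities as weights.
ΣP(2002)·Q(2001) = 2×390 + 610×11 = 780 + 6710 = 7490
ΣP(2001)·Q(2001) = 2×390 + 459×11 = 780 + 5049 = 5829
Index = 7490 / 5829 × 100 = 128.4955

128.5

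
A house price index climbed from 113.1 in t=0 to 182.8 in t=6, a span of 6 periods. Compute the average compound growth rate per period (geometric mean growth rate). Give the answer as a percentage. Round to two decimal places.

8.33%

Growth factor = (182.8/113.1)^(1/6) = (1.616269)^(1/6) = 1.083309
Growth rate = 1.083309 − 1 = 0.083309 = 8.3309%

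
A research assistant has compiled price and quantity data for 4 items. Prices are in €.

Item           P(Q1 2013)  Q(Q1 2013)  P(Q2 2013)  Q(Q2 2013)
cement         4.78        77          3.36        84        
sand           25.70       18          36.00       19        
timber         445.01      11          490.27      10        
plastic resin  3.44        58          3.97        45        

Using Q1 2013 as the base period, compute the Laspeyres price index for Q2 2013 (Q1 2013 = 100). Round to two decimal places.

110.20

Laspeyres price index uses base-period quantities as weights.
ΣP(Q2 2013)·Q(Q1 2013) = 3.36×77 + 36.00×18 + 490.27×11 + 3.97×58 = 258.72 + 648 + 5392.97 + 230.26 = 6529.95
ΣP(Q1 2013)·Q(Q1 2013) = 4.78×77 + 25.70×18 + 445.01×11 + 3.44×58 = 368.06 + 462.6 + 4895.11 + 199.52 = 5925.29
Index = 6529.95 / 5925.29 × 100 = 110.2047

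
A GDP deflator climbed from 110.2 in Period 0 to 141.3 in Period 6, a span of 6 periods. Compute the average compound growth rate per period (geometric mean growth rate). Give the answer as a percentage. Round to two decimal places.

4.23%

Growth factor = (141.3/110.2)^(1/6) = (1.282214)^(1/6) = 1.042302
Growth rate = 1.042302 − 1 = 0.042302 = 4.2302%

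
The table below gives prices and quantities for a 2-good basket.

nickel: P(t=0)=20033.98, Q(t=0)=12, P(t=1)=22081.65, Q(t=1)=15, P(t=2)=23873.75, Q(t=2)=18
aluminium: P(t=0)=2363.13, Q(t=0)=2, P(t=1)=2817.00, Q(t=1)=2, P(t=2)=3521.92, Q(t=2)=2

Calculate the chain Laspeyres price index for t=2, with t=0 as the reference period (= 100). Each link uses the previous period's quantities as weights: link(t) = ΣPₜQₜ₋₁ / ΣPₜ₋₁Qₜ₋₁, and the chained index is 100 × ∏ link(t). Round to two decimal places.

119.67

Link t=0→t=1:
ΣP(t=1)Q(t=0) = 22081.65×12 + 2817.00×2 = 264979.8 + 5634 = 270613.8
ΣP(t=0)Q(t=0) = 20033.98×12 + 2363.13×2 = 240407.76 + 4726.26 = 245134.02
link = 270613.8/245134.02 = 1.103942
Link t=1→t=2:
ΣP(t=2)Q(t=1) = 23873.75×15 + 3521.92×2 = 358106.25 + 7043.84 = 365150.09
ΣP(t=1)Q(t=1) = 22081.65×15 + 2817.00×2 = 331224.75 + 5634 = 336858.75
link = 365150.09/336858.75 = 1.083986
Chained index = 100 × 1.103942 × 1.083986 = 119.6658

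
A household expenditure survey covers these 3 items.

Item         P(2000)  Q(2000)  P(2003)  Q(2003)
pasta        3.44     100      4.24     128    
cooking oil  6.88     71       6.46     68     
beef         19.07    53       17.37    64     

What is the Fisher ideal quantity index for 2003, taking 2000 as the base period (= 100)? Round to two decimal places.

Laspeyres component (base-period weights):
ΣP(2000)Q(2003) = 3.44×128 + 6.88×68 + 19.07×64 = 440.32 + 467.84 + 1220.48 = 2128.64
ΣP(2000)Q(2000) = 3.44×100 + 6.88×71 + 19.07×53 = 344 + 488.48 + 1010.71 = 1843.19
L = 2128.64 / 1843.19 × 100 = 115.4867
Paasche component (current-period weights):
ΣP(2003)Q(2003) = 4.24×128 + 6.46×68 + 17.37×64 = 542.72 + 439.28 + 1111.68 = 2093.68
ΣP(2003)Q(2000) = 4.24×100 + 6.46×71 + 17.37×53 = 424 + 458.66 + 920.61 = 1803.27
P = 2093.68 / 1803.27 × 100 = 116.1046
Fisher = √(L × P) = √(115.4867 × 116.1046) = 115.7953

115.80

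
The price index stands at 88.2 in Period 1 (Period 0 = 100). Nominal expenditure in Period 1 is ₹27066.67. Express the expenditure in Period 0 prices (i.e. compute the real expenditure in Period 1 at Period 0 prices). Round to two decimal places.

30687.83

Real = Nominal ÷ (Index/100) = 27066.67 ÷ (88.2/100)
     = 27066.67 ÷ 0.882 = 30687.8345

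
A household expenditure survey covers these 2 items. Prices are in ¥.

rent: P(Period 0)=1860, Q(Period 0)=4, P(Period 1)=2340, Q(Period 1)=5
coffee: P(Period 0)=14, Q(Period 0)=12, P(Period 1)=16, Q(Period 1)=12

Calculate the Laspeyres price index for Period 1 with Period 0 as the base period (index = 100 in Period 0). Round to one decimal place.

Laspeyres price index uses base-period quantities as weights.
ΣP(Period 1)·Q(Period 0) = 2340×4 + 16×12 = 9360 + 192 = 9552
ΣP(Period 0)·Q(Period 0) = 1860×4 + 14×12 = 7440 + 168 = 7608
Index = 9552 / 7608 × 100 = 125.5521

125.6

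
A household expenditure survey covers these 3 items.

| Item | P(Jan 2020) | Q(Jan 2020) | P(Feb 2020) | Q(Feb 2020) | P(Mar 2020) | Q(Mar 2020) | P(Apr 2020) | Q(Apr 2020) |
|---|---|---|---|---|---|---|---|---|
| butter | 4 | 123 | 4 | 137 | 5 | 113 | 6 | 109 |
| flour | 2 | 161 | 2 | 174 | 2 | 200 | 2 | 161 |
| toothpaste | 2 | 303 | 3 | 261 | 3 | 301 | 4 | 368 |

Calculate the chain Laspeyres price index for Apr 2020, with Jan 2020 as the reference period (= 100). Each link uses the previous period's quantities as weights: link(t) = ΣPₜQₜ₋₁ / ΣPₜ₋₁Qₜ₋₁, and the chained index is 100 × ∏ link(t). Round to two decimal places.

Link Jan 2020→Feb 2020:
ΣP(Feb 2020)Q(Jan 2020) = 4×123 + 2×161 + 3×303 = 492 + 322 + 909 = 1723
ΣP(Jan 2020)Q(Jan 2020) = 4×123 + 2×161 + 2×303 = 492 + 322 + 606 = 1420
link = 1723/1420 = 1.213380
Link Feb 2020→Mar 2020:
ΣP(Mar 2020)Q(Feb 2020) = 5×137 + 2×174 + 3×261 = 685 + 348 + 783 = 1816
ΣP(Feb 2020)Q(Feb 2020) = 4×137 + 2×174 + 3×261 = 548 + 348 + 783 = 1679
link = 1816/1679 = 1.081596
Link Mar 2020→Apr 2020:
ΣP(Apr 2020)Q(Mar 2020) = 6×113 + 2×200 + 4×301 = 678 + 400 + 1204 = 2282
ΣP(Mar 2020)Q(Mar 2020) = 5×113 + 2×200 + 3×301 = 565 + 400 + 903 = 1868
link = 2282/1868 = 1.221627
Chained index = 100 × 1.213380 × 1.081596 × 1.221627 = 160.3249

160.32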